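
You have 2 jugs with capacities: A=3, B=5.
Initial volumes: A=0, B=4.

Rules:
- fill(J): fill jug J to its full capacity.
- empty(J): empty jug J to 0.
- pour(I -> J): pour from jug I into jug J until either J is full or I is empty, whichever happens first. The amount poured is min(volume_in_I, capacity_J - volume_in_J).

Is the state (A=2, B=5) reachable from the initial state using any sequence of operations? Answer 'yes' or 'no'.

BFS from (A=0, B=4):
  1. fill(A) -> (A=3 B=4)
  2. pour(A -> B) -> (A=2 B=5)
Target reached → yes.

Answer: yes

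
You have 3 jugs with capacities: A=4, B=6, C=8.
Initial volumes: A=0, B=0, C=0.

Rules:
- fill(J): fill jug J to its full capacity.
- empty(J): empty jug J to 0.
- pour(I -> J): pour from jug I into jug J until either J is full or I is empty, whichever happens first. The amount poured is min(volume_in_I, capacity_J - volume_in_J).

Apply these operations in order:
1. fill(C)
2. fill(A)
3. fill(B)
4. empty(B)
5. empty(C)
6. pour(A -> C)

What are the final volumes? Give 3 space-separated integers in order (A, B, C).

Step 1: fill(C) -> (A=0 B=0 C=8)
Step 2: fill(A) -> (A=4 B=0 C=8)
Step 3: fill(B) -> (A=4 B=6 C=8)
Step 4: empty(B) -> (A=4 B=0 C=8)
Step 5: empty(C) -> (A=4 B=0 C=0)
Step 6: pour(A -> C) -> (A=0 B=0 C=4)

Answer: 0 0 4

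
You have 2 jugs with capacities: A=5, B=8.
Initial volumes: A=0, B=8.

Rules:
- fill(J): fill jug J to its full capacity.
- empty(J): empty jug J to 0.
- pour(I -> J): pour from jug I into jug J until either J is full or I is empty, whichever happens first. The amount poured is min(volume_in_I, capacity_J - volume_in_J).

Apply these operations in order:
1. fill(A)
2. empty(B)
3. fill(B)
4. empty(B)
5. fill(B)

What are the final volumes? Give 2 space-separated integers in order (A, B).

Answer: 5 8

Derivation:
Step 1: fill(A) -> (A=5 B=8)
Step 2: empty(B) -> (A=5 B=0)
Step 3: fill(B) -> (A=5 B=8)
Step 4: empty(B) -> (A=5 B=0)
Step 5: fill(B) -> (A=5 B=8)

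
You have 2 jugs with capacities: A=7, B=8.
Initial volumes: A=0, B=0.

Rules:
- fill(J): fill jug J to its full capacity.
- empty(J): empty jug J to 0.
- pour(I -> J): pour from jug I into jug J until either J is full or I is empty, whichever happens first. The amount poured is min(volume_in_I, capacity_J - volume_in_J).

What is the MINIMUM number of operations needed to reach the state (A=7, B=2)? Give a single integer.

Answer: 6

Derivation:
BFS from (A=0, B=0). One shortest path:
  1. fill(B) -> (A=0 B=8)
  2. pour(B -> A) -> (A=7 B=1)
  3. empty(A) -> (A=0 B=1)
  4. pour(B -> A) -> (A=1 B=0)
  5. fill(B) -> (A=1 B=8)
  6. pour(B -> A) -> (A=7 B=2)
Reached target in 6 moves.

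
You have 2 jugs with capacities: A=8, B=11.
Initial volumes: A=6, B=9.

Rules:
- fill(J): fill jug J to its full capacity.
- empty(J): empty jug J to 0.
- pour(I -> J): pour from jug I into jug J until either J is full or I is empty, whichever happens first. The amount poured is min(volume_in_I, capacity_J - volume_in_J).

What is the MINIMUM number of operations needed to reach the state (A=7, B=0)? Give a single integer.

BFS from (A=6, B=9). One shortest path:
  1. pour(B -> A) -> (A=8 B=7)
  2. empty(A) -> (A=0 B=7)
  3. pour(B -> A) -> (A=7 B=0)
Reached target in 3 moves.

Answer: 3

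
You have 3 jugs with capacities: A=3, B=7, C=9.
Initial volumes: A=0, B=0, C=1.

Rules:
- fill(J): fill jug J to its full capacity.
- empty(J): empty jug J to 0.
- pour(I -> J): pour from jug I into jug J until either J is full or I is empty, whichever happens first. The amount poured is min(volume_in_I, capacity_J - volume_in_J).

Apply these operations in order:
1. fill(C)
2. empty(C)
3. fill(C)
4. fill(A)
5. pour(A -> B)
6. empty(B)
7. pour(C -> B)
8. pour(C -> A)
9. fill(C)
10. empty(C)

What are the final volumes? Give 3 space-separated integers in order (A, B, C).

Answer: 2 7 0

Derivation:
Step 1: fill(C) -> (A=0 B=0 C=9)
Step 2: empty(C) -> (A=0 B=0 C=0)
Step 3: fill(C) -> (A=0 B=0 C=9)
Step 4: fill(A) -> (A=3 B=0 C=9)
Step 5: pour(A -> B) -> (A=0 B=3 C=9)
Step 6: empty(B) -> (A=0 B=0 C=9)
Step 7: pour(C -> B) -> (A=0 B=7 C=2)
Step 8: pour(C -> A) -> (A=2 B=7 C=0)
Step 9: fill(C) -> (A=2 B=7 C=9)
Step 10: empty(C) -> (A=2 B=7 C=0)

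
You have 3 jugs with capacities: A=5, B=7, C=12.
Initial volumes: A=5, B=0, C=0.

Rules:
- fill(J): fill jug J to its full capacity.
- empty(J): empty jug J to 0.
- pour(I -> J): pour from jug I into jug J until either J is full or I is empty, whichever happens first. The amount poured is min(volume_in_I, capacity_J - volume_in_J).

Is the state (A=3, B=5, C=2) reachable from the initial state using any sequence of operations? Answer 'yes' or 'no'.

BFS explored all 360 reachable states.
Reachable set includes: (0,0,0), (0,0,1), (0,0,2), (0,0,3), (0,0,4), (0,0,5), (0,0,6), (0,0,7), (0,0,8), (0,0,9), (0,0,10), (0,0,11) ...
Target (A=3, B=5, C=2) not in reachable set → no.

Answer: no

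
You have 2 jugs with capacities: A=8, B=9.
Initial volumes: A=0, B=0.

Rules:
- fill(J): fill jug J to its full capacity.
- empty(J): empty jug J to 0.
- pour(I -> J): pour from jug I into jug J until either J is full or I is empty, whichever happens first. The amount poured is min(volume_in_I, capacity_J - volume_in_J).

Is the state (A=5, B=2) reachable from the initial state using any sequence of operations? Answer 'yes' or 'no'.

Answer: no

Derivation:
BFS explored all 34 reachable states.
Reachable set includes: (0,0), (0,1), (0,2), (0,3), (0,4), (0,5), (0,6), (0,7), (0,8), (0,9), (1,0), (1,9) ...
Target (A=5, B=2) not in reachable set → no.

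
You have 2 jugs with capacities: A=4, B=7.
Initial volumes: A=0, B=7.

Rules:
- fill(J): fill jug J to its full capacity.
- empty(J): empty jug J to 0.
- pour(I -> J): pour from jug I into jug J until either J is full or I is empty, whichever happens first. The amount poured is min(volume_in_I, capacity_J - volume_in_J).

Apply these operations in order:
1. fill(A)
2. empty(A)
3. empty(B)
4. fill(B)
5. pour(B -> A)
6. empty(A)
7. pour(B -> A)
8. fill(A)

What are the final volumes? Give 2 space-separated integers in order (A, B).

Answer: 4 0

Derivation:
Step 1: fill(A) -> (A=4 B=7)
Step 2: empty(A) -> (A=0 B=7)
Step 3: empty(B) -> (A=0 B=0)
Step 4: fill(B) -> (A=0 B=7)
Step 5: pour(B -> A) -> (A=4 B=3)
Step 6: empty(A) -> (A=0 B=3)
Step 7: pour(B -> A) -> (A=3 B=0)
Step 8: fill(A) -> (A=4 B=0)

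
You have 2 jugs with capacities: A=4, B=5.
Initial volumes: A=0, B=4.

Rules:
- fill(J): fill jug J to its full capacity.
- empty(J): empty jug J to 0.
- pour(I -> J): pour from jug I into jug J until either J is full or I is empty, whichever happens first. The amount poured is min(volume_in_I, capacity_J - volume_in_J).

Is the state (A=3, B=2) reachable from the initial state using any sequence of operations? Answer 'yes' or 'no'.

Answer: no

Derivation:
BFS explored all 18 reachable states.
Reachable set includes: (0,0), (0,1), (0,2), (0,3), (0,4), (0,5), (1,0), (1,5), (2,0), (2,5), (3,0), (3,5) ...
Target (A=3, B=2) not in reachable set → no.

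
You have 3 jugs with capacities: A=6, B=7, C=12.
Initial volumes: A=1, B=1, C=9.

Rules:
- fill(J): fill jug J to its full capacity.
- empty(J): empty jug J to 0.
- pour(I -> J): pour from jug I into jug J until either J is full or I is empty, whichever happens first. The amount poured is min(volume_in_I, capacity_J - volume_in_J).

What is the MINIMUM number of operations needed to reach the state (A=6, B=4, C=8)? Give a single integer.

Answer: 4

Derivation:
BFS from (A=1, B=1, C=9). One shortest path:
  1. pour(B -> A) -> (A=2 B=0 C=9)
  2. fill(B) -> (A=2 B=7 C=9)
  3. pour(B -> C) -> (A=2 B=4 C=12)
  4. pour(C -> A) -> (A=6 B=4 C=8)
Reached target in 4 moves.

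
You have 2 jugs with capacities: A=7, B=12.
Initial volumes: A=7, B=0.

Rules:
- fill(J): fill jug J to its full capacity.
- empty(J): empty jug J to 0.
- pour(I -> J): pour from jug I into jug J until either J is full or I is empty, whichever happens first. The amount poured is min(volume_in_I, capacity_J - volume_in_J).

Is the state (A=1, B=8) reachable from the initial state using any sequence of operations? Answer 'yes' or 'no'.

BFS explored all 38 reachable states.
Reachable set includes: (0,0), (0,1), (0,2), (0,3), (0,4), (0,5), (0,6), (0,7), (0,8), (0,9), (0,10), (0,11) ...
Target (A=1, B=8) not in reachable set → no.

Answer: no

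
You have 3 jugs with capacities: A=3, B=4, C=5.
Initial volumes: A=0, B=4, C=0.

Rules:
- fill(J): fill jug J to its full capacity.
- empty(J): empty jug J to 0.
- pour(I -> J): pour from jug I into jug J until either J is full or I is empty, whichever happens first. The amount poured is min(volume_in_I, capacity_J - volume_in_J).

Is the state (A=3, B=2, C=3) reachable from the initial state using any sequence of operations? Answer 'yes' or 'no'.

BFS from (A=0, B=4, C=0):
  1. pour(B -> A) -> (A=3 B=1 C=0)
  2. pour(A -> C) -> (A=0 B=1 C=3)
  3. pour(B -> A) -> (A=1 B=0 C=3)
  4. fill(B) -> (A=1 B=4 C=3)
  5. pour(B -> A) -> (A=3 B=2 C=3)
Target reached → yes.

Answer: yes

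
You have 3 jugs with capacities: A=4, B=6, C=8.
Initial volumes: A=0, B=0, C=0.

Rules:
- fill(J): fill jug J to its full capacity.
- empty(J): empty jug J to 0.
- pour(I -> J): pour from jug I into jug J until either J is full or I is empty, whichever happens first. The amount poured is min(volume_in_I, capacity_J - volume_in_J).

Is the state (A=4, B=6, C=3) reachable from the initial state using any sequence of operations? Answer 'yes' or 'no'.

BFS explored all 54 reachable states.
Reachable set includes: (0,0,0), (0,0,2), (0,0,4), (0,0,6), (0,0,8), (0,2,0), (0,2,2), (0,2,4), (0,2,6), (0,2,8), (0,4,0), (0,4,2) ...
Target (A=4, B=6, C=3) not in reachable set → no.

Answer: no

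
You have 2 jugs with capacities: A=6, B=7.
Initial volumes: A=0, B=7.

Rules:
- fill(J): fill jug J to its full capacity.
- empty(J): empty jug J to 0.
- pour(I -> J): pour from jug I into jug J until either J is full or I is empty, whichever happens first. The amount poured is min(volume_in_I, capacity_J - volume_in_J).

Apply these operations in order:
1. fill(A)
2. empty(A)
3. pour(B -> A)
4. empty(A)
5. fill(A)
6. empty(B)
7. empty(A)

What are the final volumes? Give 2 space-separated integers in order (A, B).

Answer: 0 0

Derivation:
Step 1: fill(A) -> (A=6 B=7)
Step 2: empty(A) -> (A=0 B=7)
Step 3: pour(B -> A) -> (A=6 B=1)
Step 4: empty(A) -> (A=0 B=1)
Step 5: fill(A) -> (A=6 B=1)
Step 6: empty(B) -> (A=6 B=0)
Step 7: empty(A) -> (A=0 B=0)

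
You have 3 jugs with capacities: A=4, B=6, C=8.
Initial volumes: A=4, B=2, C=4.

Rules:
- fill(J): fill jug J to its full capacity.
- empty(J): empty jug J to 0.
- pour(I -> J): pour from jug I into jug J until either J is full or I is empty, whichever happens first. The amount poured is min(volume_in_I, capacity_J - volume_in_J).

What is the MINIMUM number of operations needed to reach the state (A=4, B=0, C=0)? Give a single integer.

Answer: 2

Derivation:
BFS from (A=4, B=2, C=4). One shortest path:
  1. empty(B) -> (A=4 B=0 C=4)
  2. empty(C) -> (A=4 B=0 C=0)
Reached target in 2 moves.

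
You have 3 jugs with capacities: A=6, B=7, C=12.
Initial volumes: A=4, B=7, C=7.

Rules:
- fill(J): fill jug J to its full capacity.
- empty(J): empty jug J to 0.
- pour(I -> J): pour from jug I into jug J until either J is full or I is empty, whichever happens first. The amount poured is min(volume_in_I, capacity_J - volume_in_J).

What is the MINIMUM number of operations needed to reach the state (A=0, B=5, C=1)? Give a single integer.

Answer: 4

Derivation:
BFS from (A=4, B=7, C=7). One shortest path:
  1. pour(B -> A) -> (A=6 B=5 C=7)
  2. empty(A) -> (A=0 B=5 C=7)
  3. pour(C -> A) -> (A=6 B=5 C=1)
  4. empty(A) -> (A=0 B=5 C=1)
Reached target in 4 moves.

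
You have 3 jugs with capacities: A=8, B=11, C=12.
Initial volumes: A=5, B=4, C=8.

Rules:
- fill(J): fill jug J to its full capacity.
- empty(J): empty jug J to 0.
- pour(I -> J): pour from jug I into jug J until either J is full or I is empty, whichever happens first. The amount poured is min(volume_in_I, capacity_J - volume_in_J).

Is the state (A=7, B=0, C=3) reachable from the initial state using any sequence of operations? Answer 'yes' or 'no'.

Answer: yes

Derivation:
BFS from (A=5, B=4, C=8):
  1. empty(A) -> (A=0 B=4 C=8)
  2. fill(B) -> (A=0 B=11 C=8)
  3. empty(C) -> (A=0 B=11 C=0)
  4. pour(B -> C) -> (A=0 B=0 C=11)
  5. fill(B) -> (A=0 B=11 C=11)
  6. pour(B -> A) -> (A=8 B=3 C=11)
  7. pour(A -> C) -> (A=7 B=3 C=12)
  8. empty(C) -> (A=7 B=3 C=0)
  9. pour(B -> C) -> (A=7 B=0 C=3)
Target reached → yes.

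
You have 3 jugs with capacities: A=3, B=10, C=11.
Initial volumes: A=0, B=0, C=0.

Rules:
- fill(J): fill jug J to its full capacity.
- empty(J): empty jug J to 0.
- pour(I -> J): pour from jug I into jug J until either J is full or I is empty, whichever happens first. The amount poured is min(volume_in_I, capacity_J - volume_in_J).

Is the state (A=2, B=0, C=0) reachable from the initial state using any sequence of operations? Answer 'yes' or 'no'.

Answer: yes

Derivation:
BFS from (A=0, B=0, C=0):
  1. fill(A) -> (A=3 B=0 C=0)
  2. fill(B) -> (A=3 B=10 C=0)
  3. pour(B -> C) -> (A=3 B=0 C=10)
  4. pour(A -> C) -> (A=2 B=0 C=11)
  5. empty(C) -> (A=2 B=0 C=0)
Target reached → yes.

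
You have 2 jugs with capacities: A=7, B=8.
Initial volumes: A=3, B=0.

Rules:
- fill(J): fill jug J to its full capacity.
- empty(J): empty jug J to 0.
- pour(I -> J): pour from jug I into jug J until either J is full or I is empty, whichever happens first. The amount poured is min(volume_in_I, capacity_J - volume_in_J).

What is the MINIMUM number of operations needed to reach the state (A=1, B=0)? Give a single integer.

Answer: 5

Derivation:
BFS from (A=3, B=0). One shortest path:
  1. empty(A) -> (A=0 B=0)
  2. fill(B) -> (A=0 B=8)
  3. pour(B -> A) -> (A=7 B=1)
  4. empty(A) -> (A=0 B=1)
  5. pour(B -> A) -> (A=1 B=0)
Reached target in 5 moves.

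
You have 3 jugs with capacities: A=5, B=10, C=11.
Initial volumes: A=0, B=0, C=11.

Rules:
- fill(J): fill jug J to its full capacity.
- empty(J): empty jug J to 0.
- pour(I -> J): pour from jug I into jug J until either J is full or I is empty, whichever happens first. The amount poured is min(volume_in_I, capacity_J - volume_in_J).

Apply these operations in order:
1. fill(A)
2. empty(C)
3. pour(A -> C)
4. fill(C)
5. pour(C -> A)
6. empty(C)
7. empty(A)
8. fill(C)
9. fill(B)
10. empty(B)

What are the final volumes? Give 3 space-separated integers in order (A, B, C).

Step 1: fill(A) -> (A=5 B=0 C=11)
Step 2: empty(C) -> (A=5 B=0 C=0)
Step 3: pour(A -> C) -> (A=0 B=0 C=5)
Step 4: fill(C) -> (A=0 B=0 C=11)
Step 5: pour(C -> A) -> (A=5 B=0 C=6)
Step 6: empty(C) -> (A=5 B=0 C=0)
Step 7: empty(A) -> (A=0 B=0 C=0)
Step 8: fill(C) -> (A=0 B=0 C=11)
Step 9: fill(B) -> (A=0 B=10 C=11)
Step 10: empty(B) -> (A=0 B=0 C=11)

Answer: 0 0 11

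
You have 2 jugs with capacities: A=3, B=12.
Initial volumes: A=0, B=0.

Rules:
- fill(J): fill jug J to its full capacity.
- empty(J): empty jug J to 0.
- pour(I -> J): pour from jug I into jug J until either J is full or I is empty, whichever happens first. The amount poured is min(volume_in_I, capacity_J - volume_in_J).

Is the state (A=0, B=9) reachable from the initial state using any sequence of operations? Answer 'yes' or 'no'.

BFS from (A=0, B=0):
  1. fill(B) -> (A=0 B=12)
  2. pour(B -> A) -> (A=3 B=9)
  3. empty(A) -> (A=0 B=9)
Target reached → yes.

Answer: yes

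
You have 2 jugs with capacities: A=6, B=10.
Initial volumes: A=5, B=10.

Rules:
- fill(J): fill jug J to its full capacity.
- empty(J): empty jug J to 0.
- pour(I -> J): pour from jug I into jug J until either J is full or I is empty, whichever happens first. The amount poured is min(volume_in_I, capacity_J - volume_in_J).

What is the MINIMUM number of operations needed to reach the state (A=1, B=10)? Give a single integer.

Answer: 4

Derivation:
BFS from (A=5, B=10). One shortest path:
  1. empty(B) -> (A=5 B=0)
  2. pour(A -> B) -> (A=0 B=5)
  3. fill(A) -> (A=6 B=5)
  4. pour(A -> B) -> (A=1 B=10)
Reached target in 4 moves.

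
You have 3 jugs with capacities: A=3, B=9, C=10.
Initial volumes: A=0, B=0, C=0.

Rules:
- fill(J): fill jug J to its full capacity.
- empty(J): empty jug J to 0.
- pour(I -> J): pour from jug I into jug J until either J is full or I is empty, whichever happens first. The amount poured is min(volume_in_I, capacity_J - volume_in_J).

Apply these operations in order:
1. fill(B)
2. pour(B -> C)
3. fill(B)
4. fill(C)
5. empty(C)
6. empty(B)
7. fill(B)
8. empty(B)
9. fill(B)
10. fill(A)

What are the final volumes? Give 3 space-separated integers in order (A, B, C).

Answer: 3 9 0

Derivation:
Step 1: fill(B) -> (A=0 B=9 C=0)
Step 2: pour(B -> C) -> (A=0 B=0 C=9)
Step 3: fill(B) -> (A=0 B=9 C=9)
Step 4: fill(C) -> (A=0 B=9 C=10)
Step 5: empty(C) -> (A=0 B=9 C=0)
Step 6: empty(B) -> (A=0 B=0 C=0)
Step 7: fill(B) -> (A=0 B=9 C=0)
Step 8: empty(B) -> (A=0 B=0 C=0)
Step 9: fill(B) -> (A=0 B=9 C=0)
Step 10: fill(A) -> (A=3 B=9 C=0)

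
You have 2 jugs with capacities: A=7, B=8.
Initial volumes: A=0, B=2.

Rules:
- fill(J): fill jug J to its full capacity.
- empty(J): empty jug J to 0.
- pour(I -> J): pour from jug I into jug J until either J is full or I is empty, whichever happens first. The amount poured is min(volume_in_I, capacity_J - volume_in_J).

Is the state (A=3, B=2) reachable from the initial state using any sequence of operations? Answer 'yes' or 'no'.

BFS explored all 30 reachable states.
Reachable set includes: (0,0), (0,1), (0,2), (0,3), (0,4), (0,5), (0,6), (0,7), (0,8), (1,0), (1,8), (2,0) ...
Target (A=3, B=2) not in reachable set → no.

Answer: no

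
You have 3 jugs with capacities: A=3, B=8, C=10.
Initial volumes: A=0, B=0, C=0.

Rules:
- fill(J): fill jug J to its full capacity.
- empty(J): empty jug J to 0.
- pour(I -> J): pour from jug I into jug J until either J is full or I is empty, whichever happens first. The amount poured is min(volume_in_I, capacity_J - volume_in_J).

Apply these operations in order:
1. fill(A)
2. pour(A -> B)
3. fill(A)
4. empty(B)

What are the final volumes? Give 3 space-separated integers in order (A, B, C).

Answer: 3 0 0

Derivation:
Step 1: fill(A) -> (A=3 B=0 C=0)
Step 2: pour(A -> B) -> (A=0 B=3 C=0)
Step 3: fill(A) -> (A=3 B=3 C=0)
Step 4: empty(B) -> (A=3 B=0 C=0)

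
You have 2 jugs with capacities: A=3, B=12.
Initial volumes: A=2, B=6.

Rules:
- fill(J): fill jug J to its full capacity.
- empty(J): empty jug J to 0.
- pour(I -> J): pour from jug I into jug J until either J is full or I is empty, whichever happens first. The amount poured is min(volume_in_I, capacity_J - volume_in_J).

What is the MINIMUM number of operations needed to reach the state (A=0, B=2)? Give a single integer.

Answer: 2

Derivation:
BFS from (A=2, B=6). One shortest path:
  1. empty(B) -> (A=2 B=0)
  2. pour(A -> B) -> (A=0 B=2)
Reached target in 2 moves.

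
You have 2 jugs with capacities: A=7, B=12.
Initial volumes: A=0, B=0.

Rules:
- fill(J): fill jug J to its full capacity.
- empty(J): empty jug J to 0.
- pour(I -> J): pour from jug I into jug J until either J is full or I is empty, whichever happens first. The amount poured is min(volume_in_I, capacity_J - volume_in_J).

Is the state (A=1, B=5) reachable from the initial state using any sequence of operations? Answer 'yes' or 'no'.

BFS explored all 38 reachable states.
Reachable set includes: (0,0), (0,1), (0,2), (0,3), (0,4), (0,5), (0,6), (0,7), (0,8), (0,9), (0,10), (0,11) ...
Target (A=1, B=5) not in reachable set → no.

Answer: no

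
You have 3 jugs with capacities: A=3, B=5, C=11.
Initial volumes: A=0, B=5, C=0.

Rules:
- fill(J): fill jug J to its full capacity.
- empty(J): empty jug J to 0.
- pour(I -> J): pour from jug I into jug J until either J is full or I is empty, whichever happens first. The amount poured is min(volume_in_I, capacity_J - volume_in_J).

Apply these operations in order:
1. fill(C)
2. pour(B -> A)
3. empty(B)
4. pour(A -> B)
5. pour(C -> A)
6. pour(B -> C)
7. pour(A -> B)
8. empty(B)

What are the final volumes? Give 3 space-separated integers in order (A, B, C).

Step 1: fill(C) -> (A=0 B=5 C=11)
Step 2: pour(B -> A) -> (A=3 B=2 C=11)
Step 3: empty(B) -> (A=3 B=0 C=11)
Step 4: pour(A -> B) -> (A=0 B=3 C=11)
Step 5: pour(C -> A) -> (A=3 B=3 C=8)
Step 6: pour(B -> C) -> (A=3 B=0 C=11)
Step 7: pour(A -> B) -> (A=0 B=3 C=11)
Step 8: empty(B) -> (A=0 B=0 C=11)

Answer: 0 0 11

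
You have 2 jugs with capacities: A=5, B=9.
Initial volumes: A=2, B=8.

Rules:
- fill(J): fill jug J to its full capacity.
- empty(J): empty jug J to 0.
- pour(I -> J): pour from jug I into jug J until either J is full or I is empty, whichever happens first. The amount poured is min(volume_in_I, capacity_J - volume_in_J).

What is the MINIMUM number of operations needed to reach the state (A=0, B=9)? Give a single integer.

Answer: 2

Derivation:
BFS from (A=2, B=8). One shortest path:
  1. empty(A) -> (A=0 B=8)
  2. fill(B) -> (A=0 B=9)
Reached target in 2 moves.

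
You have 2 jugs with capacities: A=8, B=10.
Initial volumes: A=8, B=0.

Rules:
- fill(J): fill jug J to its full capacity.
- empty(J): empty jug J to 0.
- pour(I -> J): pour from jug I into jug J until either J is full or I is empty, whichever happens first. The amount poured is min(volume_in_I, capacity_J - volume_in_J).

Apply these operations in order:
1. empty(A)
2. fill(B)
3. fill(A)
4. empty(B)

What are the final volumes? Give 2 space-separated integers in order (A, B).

Step 1: empty(A) -> (A=0 B=0)
Step 2: fill(B) -> (A=0 B=10)
Step 3: fill(A) -> (A=8 B=10)
Step 4: empty(B) -> (A=8 B=0)

Answer: 8 0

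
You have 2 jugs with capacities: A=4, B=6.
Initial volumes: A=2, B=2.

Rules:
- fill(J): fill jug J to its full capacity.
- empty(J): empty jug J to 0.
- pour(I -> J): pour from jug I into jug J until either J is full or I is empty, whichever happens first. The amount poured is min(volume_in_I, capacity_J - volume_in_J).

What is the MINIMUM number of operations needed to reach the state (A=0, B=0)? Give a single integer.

BFS from (A=2, B=2). One shortest path:
  1. empty(A) -> (A=0 B=2)
  2. empty(B) -> (A=0 B=0)
Reached target in 2 moves.

Answer: 2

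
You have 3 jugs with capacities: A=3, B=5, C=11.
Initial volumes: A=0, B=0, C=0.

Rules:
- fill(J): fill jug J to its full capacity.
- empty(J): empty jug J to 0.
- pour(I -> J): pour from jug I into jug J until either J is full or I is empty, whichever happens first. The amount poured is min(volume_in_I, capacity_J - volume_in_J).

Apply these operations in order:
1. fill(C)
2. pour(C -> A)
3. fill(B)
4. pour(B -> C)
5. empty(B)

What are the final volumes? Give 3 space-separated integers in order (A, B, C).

Step 1: fill(C) -> (A=0 B=0 C=11)
Step 2: pour(C -> A) -> (A=3 B=0 C=8)
Step 3: fill(B) -> (A=3 B=5 C=8)
Step 4: pour(B -> C) -> (A=3 B=2 C=11)
Step 5: empty(B) -> (A=3 B=0 C=11)

Answer: 3 0 11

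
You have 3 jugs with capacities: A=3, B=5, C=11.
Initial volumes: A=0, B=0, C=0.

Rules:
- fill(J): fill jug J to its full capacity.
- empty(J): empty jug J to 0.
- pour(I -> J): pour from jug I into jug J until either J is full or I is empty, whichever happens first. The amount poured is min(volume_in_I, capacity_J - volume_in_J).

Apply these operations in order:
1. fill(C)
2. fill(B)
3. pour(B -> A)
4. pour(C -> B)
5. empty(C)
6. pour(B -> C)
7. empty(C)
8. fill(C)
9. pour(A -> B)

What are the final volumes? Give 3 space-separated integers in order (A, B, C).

Answer: 0 3 11

Derivation:
Step 1: fill(C) -> (A=0 B=0 C=11)
Step 2: fill(B) -> (A=0 B=5 C=11)
Step 3: pour(B -> A) -> (A=3 B=2 C=11)
Step 4: pour(C -> B) -> (A=3 B=5 C=8)
Step 5: empty(C) -> (A=3 B=5 C=0)
Step 6: pour(B -> C) -> (A=3 B=0 C=5)
Step 7: empty(C) -> (A=3 B=0 C=0)
Step 8: fill(C) -> (A=3 B=0 C=11)
Step 9: pour(A -> B) -> (A=0 B=3 C=11)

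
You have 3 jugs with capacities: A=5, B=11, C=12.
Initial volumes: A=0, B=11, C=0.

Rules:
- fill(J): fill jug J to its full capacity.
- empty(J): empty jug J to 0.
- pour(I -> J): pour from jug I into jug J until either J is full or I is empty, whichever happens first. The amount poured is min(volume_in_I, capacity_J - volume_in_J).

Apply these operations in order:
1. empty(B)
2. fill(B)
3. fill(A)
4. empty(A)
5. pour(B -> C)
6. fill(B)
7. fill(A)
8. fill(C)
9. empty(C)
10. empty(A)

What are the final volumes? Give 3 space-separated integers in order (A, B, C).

Answer: 0 11 0

Derivation:
Step 1: empty(B) -> (A=0 B=0 C=0)
Step 2: fill(B) -> (A=0 B=11 C=0)
Step 3: fill(A) -> (A=5 B=11 C=0)
Step 4: empty(A) -> (A=0 B=11 C=0)
Step 5: pour(B -> C) -> (A=0 B=0 C=11)
Step 6: fill(B) -> (A=0 B=11 C=11)
Step 7: fill(A) -> (A=5 B=11 C=11)
Step 8: fill(C) -> (A=5 B=11 C=12)
Step 9: empty(C) -> (A=5 B=11 C=0)
Step 10: empty(A) -> (A=0 B=11 C=0)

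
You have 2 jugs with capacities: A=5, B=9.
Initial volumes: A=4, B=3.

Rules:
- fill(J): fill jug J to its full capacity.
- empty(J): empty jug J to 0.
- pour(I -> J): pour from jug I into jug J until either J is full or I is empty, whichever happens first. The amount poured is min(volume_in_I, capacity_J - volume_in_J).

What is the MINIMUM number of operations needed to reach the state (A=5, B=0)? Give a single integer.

BFS from (A=4, B=3). One shortest path:
  1. fill(A) -> (A=5 B=3)
  2. empty(B) -> (A=5 B=0)
Reached target in 2 moves.

Answer: 2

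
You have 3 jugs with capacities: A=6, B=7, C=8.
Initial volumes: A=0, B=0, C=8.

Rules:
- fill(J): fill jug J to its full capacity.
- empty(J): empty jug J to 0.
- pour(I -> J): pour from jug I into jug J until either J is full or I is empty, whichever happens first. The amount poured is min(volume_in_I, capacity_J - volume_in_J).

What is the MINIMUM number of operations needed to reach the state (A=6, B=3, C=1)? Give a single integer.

BFS from (A=0, B=0, C=8). One shortest path:
  1. pour(C -> A) -> (A=6 B=0 C=2)
  2. empty(A) -> (A=0 B=0 C=2)
  3. pour(C -> A) -> (A=2 B=0 C=0)
  4. fill(C) -> (A=2 B=0 C=8)
  5. pour(C -> B) -> (A=2 B=7 C=1)
  6. pour(B -> A) -> (A=6 B=3 C=1)
Reached target in 6 moves.

Answer: 6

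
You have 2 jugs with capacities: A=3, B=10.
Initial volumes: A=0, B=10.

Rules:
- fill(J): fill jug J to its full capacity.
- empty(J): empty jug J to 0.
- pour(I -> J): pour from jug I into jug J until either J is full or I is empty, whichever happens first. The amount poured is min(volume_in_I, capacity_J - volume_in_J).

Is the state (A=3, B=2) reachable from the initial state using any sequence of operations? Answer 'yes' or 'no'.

Answer: yes

Derivation:
BFS from (A=0, B=10):
  1. fill(A) -> (A=3 B=10)
  2. empty(B) -> (A=3 B=0)
  3. pour(A -> B) -> (A=0 B=3)
  4. fill(A) -> (A=3 B=3)
  5. pour(A -> B) -> (A=0 B=6)
  6. fill(A) -> (A=3 B=6)
  7. pour(A -> B) -> (A=0 B=9)
  8. fill(A) -> (A=3 B=9)
  9. pour(A -> B) -> (A=2 B=10)
  10. empty(B) -> (A=2 B=0)
  11. pour(A -> B) -> (A=0 B=2)
  12. fill(A) -> (A=3 B=2)
Target reached → yes.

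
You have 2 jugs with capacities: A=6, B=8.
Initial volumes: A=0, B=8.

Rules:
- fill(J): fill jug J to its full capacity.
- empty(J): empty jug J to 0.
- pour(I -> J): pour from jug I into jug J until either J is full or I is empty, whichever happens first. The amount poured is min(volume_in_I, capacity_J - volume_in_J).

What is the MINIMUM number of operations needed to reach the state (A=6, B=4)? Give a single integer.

BFS from (A=0, B=8). One shortest path:
  1. pour(B -> A) -> (A=6 B=2)
  2. empty(A) -> (A=0 B=2)
  3. pour(B -> A) -> (A=2 B=0)
  4. fill(B) -> (A=2 B=8)
  5. pour(B -> A) -> (A=6 B=4)
Reached target in 5 moves.

Answer: 5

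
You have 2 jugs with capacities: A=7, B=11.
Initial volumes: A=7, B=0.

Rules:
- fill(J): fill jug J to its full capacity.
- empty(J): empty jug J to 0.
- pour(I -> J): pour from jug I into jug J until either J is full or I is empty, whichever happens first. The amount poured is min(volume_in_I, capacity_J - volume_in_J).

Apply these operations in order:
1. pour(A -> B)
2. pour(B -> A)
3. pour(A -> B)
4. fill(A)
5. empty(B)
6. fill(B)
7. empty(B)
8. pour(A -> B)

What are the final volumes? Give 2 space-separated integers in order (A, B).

Step 1: pour(A -> B) -> (A=0 B=7)
Step 2: pour(B -> A) -> (A=7 B=0)
Step 3: pour(A -> B) -> (A=0 B=7)
Step 4: fill(A) -> (A=7 B=7)
Step 5: empty(B) -> (A=7 B=0)
Step 6: fill(B) -> (A=7 B=11)
Step 7: empty(B) -> (A=7 B=0)
Step 8: pour(A -> B) -> (A=0 B=7)

Answer: 0 7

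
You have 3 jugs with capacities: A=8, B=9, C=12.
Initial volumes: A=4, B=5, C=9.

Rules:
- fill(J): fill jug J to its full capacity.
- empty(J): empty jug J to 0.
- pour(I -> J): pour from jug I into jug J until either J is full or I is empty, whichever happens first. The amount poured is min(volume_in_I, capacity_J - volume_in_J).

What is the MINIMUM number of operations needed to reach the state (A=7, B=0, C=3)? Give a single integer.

Answer: 6

Derivation:
BFS from (A=4, B=5, C=9). One shortest path:
  1. pour(A -> C) -> (A=1 B=5 C=12)
  2. pour(B -> A) -> (A=6 B=0 C=12)
  3. pour(C -> B) -> (A=6 B=9 C=3)
  4. pour(B -> A) -> (A=8 B=7 C=3)
  5. empty(A) -> (A=0 B=7 C=3)
  6. pour(B -> A) -> (A=7 B=0 C=3)
Reached target in 6 moves.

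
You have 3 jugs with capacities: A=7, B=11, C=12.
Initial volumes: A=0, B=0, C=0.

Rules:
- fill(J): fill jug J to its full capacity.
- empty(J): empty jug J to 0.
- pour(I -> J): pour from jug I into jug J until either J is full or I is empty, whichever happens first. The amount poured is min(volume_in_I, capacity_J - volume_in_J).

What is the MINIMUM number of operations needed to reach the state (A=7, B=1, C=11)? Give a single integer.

Answer: 6

Derivation:
BFS from (A=0, B=0, C=0). One shortest path:
  1. fill(C) -> (A=0 B=0 C=12)
  2. pour(C -> B) -> (A=0 B=11 C=1)
  3. pour(C -> A) -> (A=1 B=11 C=0)
  4. pour(B -> C) -> (A=1 B=0 C=11)
  5. pour(A -> B) -> (A=0 B=1 C=11)
  6. fill(A) -> (A=7 B=1 C=11)
Reached target in 6 moves.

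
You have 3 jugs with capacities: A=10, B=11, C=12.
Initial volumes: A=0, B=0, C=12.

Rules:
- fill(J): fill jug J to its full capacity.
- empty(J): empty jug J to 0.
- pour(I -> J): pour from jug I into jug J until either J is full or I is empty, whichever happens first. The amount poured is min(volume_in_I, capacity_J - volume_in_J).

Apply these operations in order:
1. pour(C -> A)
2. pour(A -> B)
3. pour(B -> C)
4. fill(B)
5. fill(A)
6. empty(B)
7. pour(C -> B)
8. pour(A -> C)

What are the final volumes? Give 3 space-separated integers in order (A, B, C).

Answer: 0 11 11

Derivation:
Step 1: pour(C -> A) -> (A=10 B=0 C=2)
Step 2: pour(A -> B) -> (A=0 B=10 C=2)
Step 3: pour(B -> C) -> (A=0 B=0 C=12)
Step 4: fill(B) -> (A=0 B=11 C=12)
Step 5: fill(A) -> (A=10 B=11 C=12)
Step 6: empty(B) -> (A=10 B=0 C=12)
Step 7: pour(C -> B) -> (A=10 B=11 C=1)
Step 8: pour(A -> C) -> (A=0 B=11 C=11)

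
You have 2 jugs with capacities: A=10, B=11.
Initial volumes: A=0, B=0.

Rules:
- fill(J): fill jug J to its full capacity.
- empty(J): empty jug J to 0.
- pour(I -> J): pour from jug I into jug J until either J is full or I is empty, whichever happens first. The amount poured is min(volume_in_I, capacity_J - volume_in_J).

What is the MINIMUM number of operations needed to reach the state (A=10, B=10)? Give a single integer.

Answer: 3

Derivation:
BFS from (A=0, B=0). One shortest path:
  1. fill(A) -> (A=10 B=0)
  2. pour(A -> B) -> (A=0 B=10)
  3. fill(A) -> (A=10 B=10)
Reached target in 3 moves.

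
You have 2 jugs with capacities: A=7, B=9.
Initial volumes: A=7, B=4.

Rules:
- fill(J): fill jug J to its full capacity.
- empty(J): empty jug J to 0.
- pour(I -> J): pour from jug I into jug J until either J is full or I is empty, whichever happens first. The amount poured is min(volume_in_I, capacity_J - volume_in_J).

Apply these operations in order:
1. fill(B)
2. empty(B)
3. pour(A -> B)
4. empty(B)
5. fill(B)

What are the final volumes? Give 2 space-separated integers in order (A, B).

Answer: 0 9

Derivation:
Step 1: fill(B) -> (A=7 B=9)
Step 2: empty(B) -> (A=7 B=0)
Step 3: pour(A -> B) -> (A=0 B=7)
Step 4: empty(B) -> (A=0 B=0)
Step 5: fill(B) -> (A=0 B=9)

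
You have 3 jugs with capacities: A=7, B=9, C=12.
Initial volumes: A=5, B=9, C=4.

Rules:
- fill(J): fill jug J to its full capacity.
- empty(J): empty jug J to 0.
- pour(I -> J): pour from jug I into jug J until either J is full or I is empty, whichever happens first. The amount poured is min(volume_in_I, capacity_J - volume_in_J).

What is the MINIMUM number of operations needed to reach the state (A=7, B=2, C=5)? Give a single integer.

Answer: 3

Derivation:
BFS from (A=5, B=9, C=4). One shortest path:
  1. empty(C) -> (A=5 B=9 C=0)
  2. pour(A -> C) -> (A=0 B=9 C=5)
  3. pour(B -> A) -> (A=7 B=2 C=5)
Reached target in 3 moves.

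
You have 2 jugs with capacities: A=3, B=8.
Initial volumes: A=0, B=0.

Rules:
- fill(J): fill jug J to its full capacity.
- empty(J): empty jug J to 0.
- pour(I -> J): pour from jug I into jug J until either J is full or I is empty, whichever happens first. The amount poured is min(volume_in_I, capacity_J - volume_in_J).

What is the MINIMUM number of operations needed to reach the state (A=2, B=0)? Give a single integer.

BFS from (A=0, B=0). One shortest path:
  1. fill(B) -> (A=0 B=8)
  2. pour(B -> A) -> (A=3 B=5)
  3. empty(A) -> (A=0 B=5)
  4. pour(B -> A) -> (A=3 B=2)
  5. empty(A) -> (A=0 B=2)
  6. pour(B -> A) -> (A=2 B=0)
Reached target in 6 moves.

Answer: 6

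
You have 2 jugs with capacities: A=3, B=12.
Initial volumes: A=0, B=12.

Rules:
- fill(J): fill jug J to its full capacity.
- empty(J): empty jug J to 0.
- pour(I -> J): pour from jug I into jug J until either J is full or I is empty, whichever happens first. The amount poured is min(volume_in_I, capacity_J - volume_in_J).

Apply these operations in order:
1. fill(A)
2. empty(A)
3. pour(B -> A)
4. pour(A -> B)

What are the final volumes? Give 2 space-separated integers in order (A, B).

Step 1: fill(A) -> (A=3 B=12)
Step 2: empty(A) -> (A=0 B=12)
Step 3: pour(B -> A) -> (A=3 B=9)
Step 4: pour(A -> B) -> (A=0 B=12)

Answer: 0 12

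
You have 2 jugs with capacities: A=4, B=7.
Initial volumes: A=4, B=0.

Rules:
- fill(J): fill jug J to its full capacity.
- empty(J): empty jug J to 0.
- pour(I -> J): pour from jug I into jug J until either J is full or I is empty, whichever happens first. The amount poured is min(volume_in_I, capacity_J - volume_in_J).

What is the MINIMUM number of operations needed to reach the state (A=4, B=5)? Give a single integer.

Answer: 8

Derivation:
BFS from (A=4, B=0). One shortest path:
  1. pour(A -> B) -> (A=0 B=4)
  2. fill(A) -> (A=4 B=4)
  3. pour(A -> B) -> (A=1 B=7)
  4. empty(B) -> (A=1 B=0)
  5. pour(A -> B) -> (A=0 B=1)
  6. fill(A) -> (A=4 B=1)
  7. pour(A -> B) -> (A=0 B=5)
  8. fill(A) -> (A=4 B=5)
Reached target in 8 moves.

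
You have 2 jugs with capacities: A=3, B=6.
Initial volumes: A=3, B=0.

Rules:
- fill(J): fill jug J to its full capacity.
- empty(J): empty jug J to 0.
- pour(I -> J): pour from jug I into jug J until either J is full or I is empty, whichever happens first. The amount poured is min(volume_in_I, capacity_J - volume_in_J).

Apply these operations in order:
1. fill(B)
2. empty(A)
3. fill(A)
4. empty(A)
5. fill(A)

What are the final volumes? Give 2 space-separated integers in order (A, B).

Step 1: fill(B) -> (A=3 B=6)
Step 2: empty(A) -> (A=0 B=6)
Step 3: fill(A) -> (A=3 B=6)
Step 4: empty(A) -> (A=0 B=6)
Step 5: fill(A) -> (A=3 B=6)

Answer: 3 6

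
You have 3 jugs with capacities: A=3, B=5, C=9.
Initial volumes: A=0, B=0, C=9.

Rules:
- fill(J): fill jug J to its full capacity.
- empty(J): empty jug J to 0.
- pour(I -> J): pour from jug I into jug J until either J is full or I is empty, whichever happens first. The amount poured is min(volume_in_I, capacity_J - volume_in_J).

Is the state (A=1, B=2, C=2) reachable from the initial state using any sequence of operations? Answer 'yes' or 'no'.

BFS explored all 176 reachable states.
Reachable set includes: (0,0,0), (0,0,1), (0,0,2), (0,0,3), (0,0,4), (0,0,5), (0,0,6), (0,0,7), (0,0,8), (0,0,9), (0,1,0), (0,1,1) ...
Target (A=1, B=2, C=2) not in reachable set → no.

Answer: no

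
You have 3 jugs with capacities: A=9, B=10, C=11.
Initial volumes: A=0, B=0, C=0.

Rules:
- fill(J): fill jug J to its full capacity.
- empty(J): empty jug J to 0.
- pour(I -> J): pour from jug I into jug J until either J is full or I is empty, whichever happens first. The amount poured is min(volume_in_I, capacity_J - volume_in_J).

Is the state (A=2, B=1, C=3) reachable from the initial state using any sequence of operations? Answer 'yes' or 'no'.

Answer: no

Derivation:
BFS explored all 600 reachable states.
Reachable set includes: (0,0,0), (0,0,1), (0,0,2), (0,0,3), (0,0,4), (0,0,5), (0,0,6), (0,0,7), (0,0,8), (0,0,9), (0,0,10), (0,0,11) ...
Target (A=2, B=1, C=3) not in reachable set → no.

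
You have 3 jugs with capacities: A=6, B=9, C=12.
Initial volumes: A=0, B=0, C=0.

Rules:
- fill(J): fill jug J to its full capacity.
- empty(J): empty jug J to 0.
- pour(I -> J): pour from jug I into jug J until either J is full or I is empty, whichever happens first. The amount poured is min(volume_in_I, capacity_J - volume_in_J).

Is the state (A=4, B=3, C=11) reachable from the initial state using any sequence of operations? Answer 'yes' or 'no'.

Answer: no

Derivation:
BFS explored all 54 reachable states.
Reachable set includes: (0,0,0), (0,0,3), (0,0,6), (0,0,9), (0,0,12), (0,3,0), (0,3,3), (0,3,6), (0,3,9), (0,3,12), (0,6,0), (0,6,3) ...
Target (A=4, B=3, C=11) not in reachable set → no.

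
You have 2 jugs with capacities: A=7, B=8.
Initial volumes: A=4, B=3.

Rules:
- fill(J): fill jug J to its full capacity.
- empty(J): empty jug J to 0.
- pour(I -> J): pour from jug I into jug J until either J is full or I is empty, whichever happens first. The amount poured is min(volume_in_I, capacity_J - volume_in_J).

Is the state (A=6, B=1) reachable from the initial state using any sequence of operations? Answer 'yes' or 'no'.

BFS explored all 31 reachable states.
Reachable set includes: (0,0), (0,1), (0,2), (0,3), (0,4), (0,5), (0,6), (0,7), (0,8), (1,0), (1,8), (2,0) ...
Target (A=6, B=1) not in reachable set → no.

Answer: no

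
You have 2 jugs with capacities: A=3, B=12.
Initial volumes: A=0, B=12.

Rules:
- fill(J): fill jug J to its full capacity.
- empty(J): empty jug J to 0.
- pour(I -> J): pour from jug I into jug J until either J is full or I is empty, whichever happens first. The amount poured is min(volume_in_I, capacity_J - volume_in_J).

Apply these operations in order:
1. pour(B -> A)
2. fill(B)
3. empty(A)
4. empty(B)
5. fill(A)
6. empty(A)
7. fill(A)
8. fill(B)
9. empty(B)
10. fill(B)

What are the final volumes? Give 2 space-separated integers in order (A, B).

Step 1: pour(B -> A) -> (A=3 B=9)
Step 2: fill(B) -> (A=3 B=12)
Step 3: empty(A) -> (A=0 B=12)
Step 4: empty(B) -> (A=0 B=0)
Step 5: fill(A) -> (A=3 B=0)
Step 6: empty(A) -> (A=0 B=0)
Step 7: fill(A) -> (A=3 B=0)
Step 8: fill(B) -> (A=3 B=12)
Step 9: empty(B) -> (A=3 B=0)
Step 10: fill(B) -> (A=3 B=12)

Answer: 3 12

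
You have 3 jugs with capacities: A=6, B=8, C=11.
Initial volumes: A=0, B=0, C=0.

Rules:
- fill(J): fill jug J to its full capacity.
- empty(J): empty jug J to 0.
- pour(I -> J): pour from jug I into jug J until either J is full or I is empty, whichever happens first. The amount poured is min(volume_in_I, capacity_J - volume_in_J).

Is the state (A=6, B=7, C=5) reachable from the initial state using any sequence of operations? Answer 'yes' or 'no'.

BFS from (A=0, B=0, C=0):
  1. fill(A) -> (A=6 B=0 C=0)
  2. pour(A -> B) -> (A=0 B=6 C=0)
  3. fill(A) -> (A=6 B=6 C=0)
  4. pour(A -> C) -> (A=0 B=6 C=6)
  5. fill(A) -> (A=6 B=6 C=6)
  6. pour(A -> C) -> (A=1 B=6 C=11)
  7. pour(A -> B) -> (A=0 B=7 C=11)
  8. pour(C -> A) -> (A=6 B=7 C=5)
Target reached → yes.

Answer: yes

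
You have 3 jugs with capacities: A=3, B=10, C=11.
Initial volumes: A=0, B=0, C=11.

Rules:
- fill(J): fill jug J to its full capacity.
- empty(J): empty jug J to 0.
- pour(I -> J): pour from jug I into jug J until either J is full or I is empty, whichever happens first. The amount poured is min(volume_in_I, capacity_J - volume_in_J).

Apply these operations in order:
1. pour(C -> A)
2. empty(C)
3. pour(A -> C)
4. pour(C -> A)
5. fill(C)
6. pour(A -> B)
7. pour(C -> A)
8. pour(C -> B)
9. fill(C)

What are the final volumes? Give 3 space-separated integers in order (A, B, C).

Answer: 3 10 11

Derivation:
Step 1: pour(C -> A) -> (A=3 B=0 C=8)
Step 2: empty(C) -> (A=3 B=0 C=0)
Step 3: pour(A -> C) -> (A=0 B=0 C=3)
Step 4: pour(C -> A) -> (A=3 B=0 C=0)
Step 5: fill(C) -> (A=3 B=0 C=11)
Step 6: pour(A -> B) -> (A=0 B=3 C=11)
Step 7: pour(C -> A) -> (A=3 B=3 C=8)
Step 8: pour(C -> B) -> (A=3 B=10 C=1)
Step 9: fill(C) -> (A=3 B=10 C=11)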